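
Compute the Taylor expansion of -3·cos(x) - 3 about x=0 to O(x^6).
-x^4/8 + 3·x^2/2 - 6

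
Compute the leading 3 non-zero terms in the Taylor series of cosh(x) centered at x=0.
x^4/24 + x^2/2 + 1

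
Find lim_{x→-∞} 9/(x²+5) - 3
Evaluate the dominant behaviour as x → -∞; each term tends to a finite value or vanishes.
Limit = -3.

Final answer: -3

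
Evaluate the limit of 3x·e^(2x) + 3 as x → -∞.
The product is a 0·∞ indeterminate form at x → -∞.
Rewrite the product as 3x / e^(-2x) (an ∞/∞ form) and apply L'Hôpital, or use the standard hierarchy e^(2|x|) ≫ |x| as x → -∞.
The indeterminate product → 0, so the limit = 3.

Final answer: 3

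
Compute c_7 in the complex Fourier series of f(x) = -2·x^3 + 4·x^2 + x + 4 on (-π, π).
Compute the real Fourier coefficients first: a_7 = -16/49, b_7 = 122/343 - 4·π^2/7.
Then c_7 = (a_7 − i·b_7)/2 = -8/49 - 61·i/343 + 2·i·π^2/7.

Final answer: -8/49 - 61·i/343 + 2·i·π^2/7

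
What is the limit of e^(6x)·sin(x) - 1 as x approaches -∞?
Evaluate the dominant behaviour as x → -∞; each term tends to a finite value or vanishes.
Limit = -1.

Final answer: -1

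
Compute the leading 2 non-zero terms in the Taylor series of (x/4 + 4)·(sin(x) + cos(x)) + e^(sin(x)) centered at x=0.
21·x/4 + 5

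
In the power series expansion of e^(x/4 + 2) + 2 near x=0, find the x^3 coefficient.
Expand to order 3: e^(x/4 + 2) + 2 = x^3·e^(2)/384 + x^2·e^(2)/32 + x·e^(2)/4 + 2 + e^(2) + O(x^4).
The coefficient of x^3 is e^(2)/384.

Final answer: e^(2)/384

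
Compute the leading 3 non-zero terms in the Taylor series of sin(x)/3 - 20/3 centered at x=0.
-x^3/18 + x/3 - 20/3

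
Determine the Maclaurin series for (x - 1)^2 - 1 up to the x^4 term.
x^2 - 2·x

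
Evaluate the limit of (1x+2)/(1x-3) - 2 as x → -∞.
Evaluate the dominant behaviour as x → -∞; each term tends to a finite value or vanishes.
Limit = -1.

Final answer: -1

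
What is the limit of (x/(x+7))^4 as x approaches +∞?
As x → +∞: x/(x+7) = 1/(1 + 7/x) → 1, and the 4th power of a limit-1 base also → 1.
Limit = 1.

Final answer: 1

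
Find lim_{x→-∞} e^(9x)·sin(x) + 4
Evaluate the dominant behaviour as x → -∞; each term tends to a finite value or vanishes.
Limit = 4.

Final answer: 4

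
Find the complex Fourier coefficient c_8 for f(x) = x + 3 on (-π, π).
Compute the real Fourier coefficients first: a_8 = 0, b_8 = -1/4.
Then c_8 = (a_8 − i·b_8)/2 = i/8.

Final answer: i/8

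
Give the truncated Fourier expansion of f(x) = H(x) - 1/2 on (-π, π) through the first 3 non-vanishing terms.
2·sin(x)/π + 2·sin(3·x)/(3·π) + 2·sin(5·x)/(5·π)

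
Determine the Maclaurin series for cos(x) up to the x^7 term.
-x^6/720 + x^4/24 - x^2/2 + 1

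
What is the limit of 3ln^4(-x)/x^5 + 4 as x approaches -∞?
The quotient is an ∞/∞ indeterminate form as x → -∞.
Compare growth rates of the dominant terms (exponentials ≫ polynomials ≫ logarithms), or apply L'Hôpital's rule; the quotient → 0.
Adding the constant: 0 + 4 = 4. Limit = 4.

Final answer: 4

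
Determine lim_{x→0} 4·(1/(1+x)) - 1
Direct substitution at x = 0 gives 3.

Final answer: 3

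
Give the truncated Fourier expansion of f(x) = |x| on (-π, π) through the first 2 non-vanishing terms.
-4·cos(x)/π + π/2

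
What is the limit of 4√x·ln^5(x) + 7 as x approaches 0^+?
The product is a 0·∞ indeterminate form at x → 0⁺.
Rewrite the product as 4·ln^5(x) / x^(-1/2) and apply L'Hôpital, or use the standard hierarchy x^(-1/2) ≫ |ln x|^5 as x → 0⁺.
The indeterminate product → 0, so the limit = 7.

Final answer: 7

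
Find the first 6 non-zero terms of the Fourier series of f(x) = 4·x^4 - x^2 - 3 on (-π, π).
(196 - 32·π^2)·cos(x) + (-13 + 8·π^2)·cos(2·x) + (76/27 - 32·π^2/9)·cos(3·x) + (-1 + 2·π^2)·cos(4·x) + (292/625 - 32·π^2/25)·cos(5·x) - π^2/3 - 3 + 4·π^4/5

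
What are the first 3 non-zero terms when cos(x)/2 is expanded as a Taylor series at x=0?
x^4/48 - x^2/4 + 1/2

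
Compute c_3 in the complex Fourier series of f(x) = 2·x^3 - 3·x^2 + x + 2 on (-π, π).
Compute the real Fourier coefficients first: a_3 = 4/3, b_3 = -2/9 + 4·π^2/3.
Then c_3 = (a_3 − i·b_3)/2 = 2/3 - 2·i·π^2/3 + i/9.

Final answer: 2/3 - 2·i·π^2/3 + i/9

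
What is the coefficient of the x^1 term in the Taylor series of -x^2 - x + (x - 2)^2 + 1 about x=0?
Expand to order 1: -x^2 - x + (x - 2)^2 + 1 = 5 - 5·x + O(x^2).
The coefficient of x^1 is -5.

Final answer: -5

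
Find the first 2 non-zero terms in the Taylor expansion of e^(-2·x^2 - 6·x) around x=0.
1 - 6·x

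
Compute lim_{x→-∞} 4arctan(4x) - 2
Evaluate the dominant behaviour as x → -∞; each term tends to a finite value or vanishes.
Limit = -2·π - 2.

Final answer: -2·π - 2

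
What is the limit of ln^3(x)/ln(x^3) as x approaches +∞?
This is an ∞/∞ indeterminate form as x → +∞.
Write ln(x^3) = 3·ln(x), reducing the quotient to ln^2(x)/3 → ∞.
Limit = ∞.

Final answer: ∞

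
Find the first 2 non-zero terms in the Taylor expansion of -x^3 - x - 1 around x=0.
-x - 1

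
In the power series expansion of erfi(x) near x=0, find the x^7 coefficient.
Expand to order 7: erfi(x) = x^7/(21·√(π)) + x^5/(5·√(π)) + 2·x^3/(3·√(π)) + 2·x/√(π) + O(x^8).
The coefficient of x^7 is 1/(21·√(π)).

Final answer: 1/(21·√(π))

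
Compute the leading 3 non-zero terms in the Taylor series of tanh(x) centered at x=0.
2·x^5/15 - x^3/3 + x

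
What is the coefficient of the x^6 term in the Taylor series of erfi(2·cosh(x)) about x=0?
Expand to order 6: erfi(2·cosh(x)) = 1201·x^6·e^(4)/(180·√(π)) + 25·x^4·e^(4)/(6·√(π)) + 2·x^2·e^(4)/√(π) + erfi(2) + O(x^7).
The coefficient of x^6 is 1201·e^(4)/(180·√(π)).

Final answer: 1201·e^(4)/(180·√(π))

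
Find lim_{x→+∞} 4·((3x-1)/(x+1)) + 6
Evaluate the dominant behaviour as x → +∞; each term tends to a finite value or vanishes.
Limit = 18.

Final answer: 18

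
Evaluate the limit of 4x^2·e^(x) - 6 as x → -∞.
The product is a 0·∞ indeterminate form at x → -∞.
Rewrite the product as 4x^2 / e^(-x) (an ∞/∞ form) and apply L'Hôpital, or use the standard hierarchy e^(|x|) ≫ |x^2| as x → -∞.
The indeterminate product → 0, so the limit = -6.

Final answer: -6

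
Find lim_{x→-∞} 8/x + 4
Evaluate the dominant behaviour as x → -∞; each term tends to a finite value or vanishes.
Limit = 4.

Final answer: 4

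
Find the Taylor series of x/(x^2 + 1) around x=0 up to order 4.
-x^3 + x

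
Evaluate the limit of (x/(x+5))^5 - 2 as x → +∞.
As x → +∞: x/(x+5) = 1/(1 + 5/x) → 1, and the 5th power of a limit-1 base also → 1; with the additive constant, 1 - 2 = -1.
Limit = -1.

Final answer: -1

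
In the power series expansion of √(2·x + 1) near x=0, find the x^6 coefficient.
Expand to order 6: √(2·x + 1) = -21·x^6/16 + 7·x^5/8 - 5·x^4/8 + x^3/2 - x^2/2 + x + 1 + O(x^7).
The coefficient of x^6 is -21/16.

Final answer: -21/16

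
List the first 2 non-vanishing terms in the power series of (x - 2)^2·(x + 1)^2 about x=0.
4·x + 4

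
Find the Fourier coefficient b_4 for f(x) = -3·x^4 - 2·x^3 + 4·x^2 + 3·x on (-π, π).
b_4 = (1/π) ∫_{-π}^{π} f(x)·sin(4x) dx.
Evaluate the integral (use parity and integration by parts as needed): b_4 = -15/8 + π^2.

Final answer: -15/8 + π^2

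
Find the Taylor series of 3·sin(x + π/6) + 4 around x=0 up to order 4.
x^4/16 - √(3)·x^3/4 - 3·x^2/4 + 3·√(3)·x/2 + 11/2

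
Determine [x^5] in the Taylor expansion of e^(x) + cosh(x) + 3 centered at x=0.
Expand to order 5: e^(x) + cosh(x) + 3 = x^5/120 + x^4/12 + x^3/6 + x^2 + x + 5 + O(x^6).
The coefficient of x^5 is 1/120.

Final answer: 1/120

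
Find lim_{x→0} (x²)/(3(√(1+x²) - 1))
Both numerator and denominator → 0 as x → 0; this is a 0/0 indeterminate form.
Expand each to leading order near x = 0: numerator ~ x^2, denominator ~ 3·x^2/2.
The limit of the ratio is 2/3.

Final answer: 2/3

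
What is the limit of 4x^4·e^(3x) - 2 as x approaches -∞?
The product is a 0·∞ indeterminate form at x → -∞.
Rewrite the product as 4x^4 / e^(-3x) (an ∞/∞ form) and apply L'Hôpital, or use the standard hierarchy e^(3|x|) ≫ |x^4| as x → -∞.
The indeterminate product → 0, so the limit = -2.

Final answer: -2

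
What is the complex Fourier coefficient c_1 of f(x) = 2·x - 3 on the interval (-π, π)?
Compute the real Fourier coefficients first: a_1 = 0, b_1 = 4.
Then c_1 = (a_1 − i·b_1)/2 = -2·i.

Final answer: -2·i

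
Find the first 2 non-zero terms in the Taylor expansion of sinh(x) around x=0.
x^3/6 + x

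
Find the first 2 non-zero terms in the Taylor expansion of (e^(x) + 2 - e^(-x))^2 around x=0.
8·x + 4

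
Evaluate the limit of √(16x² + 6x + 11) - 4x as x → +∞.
As x → +∞: multiply by the conjugate to get (6x+11)/(√(16x²+6x+11)+4x); the denominator ~ 8x, so the limit is 6/8 = 3/4.
Limit = 3/4.

Final answer: 3/4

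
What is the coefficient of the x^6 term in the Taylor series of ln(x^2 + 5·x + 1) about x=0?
Expand to order 6: ln(x^2 + 5·x + 1) = -6049·x^6/3 + 505·x^5 - 527·x^4/4 + 110·x^3/3 - 23·x^2/2 + 5·x + O(x^7).
The coefficient of x^6 is -6049/3.

Final answer: -6049/3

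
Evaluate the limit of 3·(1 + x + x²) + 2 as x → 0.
Direct substitution at x = 0 gives 5.

Final answer: 5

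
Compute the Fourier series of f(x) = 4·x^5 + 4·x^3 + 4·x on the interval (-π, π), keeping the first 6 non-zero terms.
(-152·π^2 + 8·π^4 + 920)·sin(x) + (-4·π^4 - 28 + 16·π^2)·sin(2·x) + (-88·π^2/27 + 392/81 + 8·π^4/3)·sin(3·x) + (-2·π^4 - 35/16 + π^2/2)·sin(4·x) + (952/625 + 8·π^2/25 + 8·π^4/5)·sin(5·x) + (-4·π^4/3 - 16·π^2/27 - 100/81)·sin(6·x)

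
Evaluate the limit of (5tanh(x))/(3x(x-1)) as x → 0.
Both numerator and denominator → 0 as x → 0; this is a 0/0 indeterminate form.
Expand each to leading order near x = 0: numerator ~ 5·x, denominator ~ -3·x.
The limit of the ratio is -5/3.

Final answer: -5/3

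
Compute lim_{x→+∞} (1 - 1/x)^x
As x → +∞: this is the defining limit (1 - 1/x)^x → e^(-1).
Limit = e^(-1).

Final answer: e^(-1)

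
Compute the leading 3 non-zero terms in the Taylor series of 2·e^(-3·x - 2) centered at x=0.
9·x^2·e^(-2) - 6·x·e^(-2) + 2·e^(-2)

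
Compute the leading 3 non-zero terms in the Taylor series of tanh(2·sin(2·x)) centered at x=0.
2696·x^5/15 - 24·x^3 + 4·x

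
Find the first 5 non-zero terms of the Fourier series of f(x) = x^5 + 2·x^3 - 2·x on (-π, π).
(-36·π^2 + 2·π^4 + 212)·sin(x) + (-π^4 - 5/2 + 3·π^2)·sin(2·x) + (-4·π^2/27 - 100/81 + 2·π^4/3)·sin(3·x) + (-π^4/2 - 3·π^2/8 + 73/64)·sin(4·x) + (-572/625 + 12·π^2/25 + 2·π^4/5)·sin(5·x)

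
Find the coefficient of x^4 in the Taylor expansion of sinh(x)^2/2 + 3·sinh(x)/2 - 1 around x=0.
Expand to order 4: sinh(x)^2/2 + 3·sinh(x)/2 - 1 = x^4/6 + x^3/4 + x^2/2 + 3·x/2 - 1 + O(x^5).
The coefficient of x^4 is 1/6.

Final answer: 1/6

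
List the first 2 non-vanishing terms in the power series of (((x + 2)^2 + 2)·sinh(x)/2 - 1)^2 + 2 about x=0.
3 - 6·x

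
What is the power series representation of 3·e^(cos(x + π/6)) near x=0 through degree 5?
x^5·(-5·√(3)·e^(√(3)/2)/64 - 157·e^(√(3)/2)/1280) + x^4·(-√(3)·e^(√(3)/2)/32 + 21·e^(√(3)/2)/128) + x^3·(3·e^(√(3)/2)/16 + 3·√(3)·e^(√(3)/2)/8) + x^2·(-3·√(3)·e^(√(3)/2)/4 + 3·e^(√(3)/2)/8) - 3·x·e^(√(3)/2)/2 + 3·e^(√(3)/2)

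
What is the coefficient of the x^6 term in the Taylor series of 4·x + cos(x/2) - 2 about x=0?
Expand to order 6: 4·x + cos(x/2) - 2 = -x^6/46080 + x^4/384 - x^2/8 + 4·x - 1 + O(x^7).
The coefficient of x^6 is -1/46080.

Final answer: -1/46080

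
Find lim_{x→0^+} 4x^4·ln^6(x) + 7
The product is a 0·∞ indeterminate form at x → 0⁺.
Rewrite the product as 4·ln^6(x) / x^(-4) and apply L'Hôpital, or use the standard hierarchy x^(-4) ≫ |ln x|^6 as x → 0⁺.
The indeterminate product → 0, so the limit = 7.

Final answer: 7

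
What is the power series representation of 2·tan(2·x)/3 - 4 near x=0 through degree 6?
128·x^5/45 + 16·x^3/9 + 4·x/3 - 4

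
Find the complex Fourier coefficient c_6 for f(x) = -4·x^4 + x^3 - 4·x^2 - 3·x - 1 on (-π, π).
Compute the real Fourier coefficients first: a_6 = -8·π^2/9 - 8/27, b_6 = 19/18 - π^2/3.
Then c_6 = (a_6 − i·b_6)/2 = -4·π^2/9 - 4/27 - 19·i/36 + i·π^2/6.

Final answer: -4·π^2/9 - 4/27 - 19·i/36 + i·π^2/6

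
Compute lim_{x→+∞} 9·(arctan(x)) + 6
Evaluate the dominant behaviour as x → +∞; each term tends to a finite value or vanishes.
Limit = 6 + 9·π/2.

Final answer: 6 + 9·π/2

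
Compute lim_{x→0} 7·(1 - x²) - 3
Direct substitution at x = 0 gives 4.

Final answer: 4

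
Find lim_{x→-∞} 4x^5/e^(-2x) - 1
The quotient is an ∞/∞ indeterminate form as x → -∞.
Compare growth rates of the dominant terms (exponentials ≫ polynomials ≫ logarithms), or apply L'Hôpital's rule; the quotient → 0.
Adding the constant: 0 - 1 = -1. Limit = -1.

Final answer: -1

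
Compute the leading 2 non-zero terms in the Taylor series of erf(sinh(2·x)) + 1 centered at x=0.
4·x/√(π) + 1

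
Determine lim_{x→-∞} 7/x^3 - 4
Evaluate the dominant behaviour as x → -∞; each term tends to a finite value or vanishes.
Limit = -4.

Final answer: -4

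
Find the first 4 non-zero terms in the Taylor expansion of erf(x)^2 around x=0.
-16·x^8/(35·π) + 56·x^6/(45·π) - 8·x^4/(3·π) + 4·x^2/π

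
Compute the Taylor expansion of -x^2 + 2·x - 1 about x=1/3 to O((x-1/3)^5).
-4/9 + 4·(x - 1/3)/3 - (x - 1/3)^2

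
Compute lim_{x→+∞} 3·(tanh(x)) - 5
Evaluate the dominant behaviour as x → +∞; each term tends to a finite value or vanishes.
Limit = -2.

Final answer: -2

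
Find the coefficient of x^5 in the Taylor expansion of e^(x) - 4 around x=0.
Expand to order 5: e^(x) - 4 = x^5/120 + x^4/24 + x^3/6 + x^2/2 + x - 3 + O(x^6).
The coefficient of x^5 is 1/120.

Final answer: 1/120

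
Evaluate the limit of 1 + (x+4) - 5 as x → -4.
Direct substitution at x = -4 gives -4.

Final answer: -4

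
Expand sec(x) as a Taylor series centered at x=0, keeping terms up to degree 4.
5·x^4/24 + x^2/2 + 1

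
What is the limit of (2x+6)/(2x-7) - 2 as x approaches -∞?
Evaluate the dominant behaviour as x → -∞; each term tends to a finite value or vanishes.
Limit = -1.

Final answer: -1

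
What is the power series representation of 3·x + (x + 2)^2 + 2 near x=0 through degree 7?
x^2 + 7·x + 6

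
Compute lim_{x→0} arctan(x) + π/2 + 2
Direct substitution at x = 0 gives π/2 + 2.

Final answer: π/2 + 2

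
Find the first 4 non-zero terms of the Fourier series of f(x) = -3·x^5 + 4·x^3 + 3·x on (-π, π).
(-762 - 6·π^4 + 128·π^2)·sin(x) + (-19·π^2 + 51/2 + 3·π^4)·sin(2·x) + (-2·π^4 - 74/27 + 64·π^2/9)·sin(3·x) + (-31·π^2/8 - 3/64 + 3·π^4/2)·sin(4·x)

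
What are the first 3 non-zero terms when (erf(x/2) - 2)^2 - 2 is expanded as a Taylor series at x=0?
x^2/π - 4·x/√(π) + 2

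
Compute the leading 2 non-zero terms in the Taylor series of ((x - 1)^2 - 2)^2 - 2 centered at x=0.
4·x - 1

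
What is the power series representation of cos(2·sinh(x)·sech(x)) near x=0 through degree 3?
1 - 2·x^2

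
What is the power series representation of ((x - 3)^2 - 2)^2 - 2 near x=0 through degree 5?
x^4 - 12·x^3 + 50·x^2 - 84·x + 47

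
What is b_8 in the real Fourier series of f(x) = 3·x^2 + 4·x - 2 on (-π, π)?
b_8 = (1/π) ∫_{-π}^{π} f(x)·sin(8x) dx.
Evaluate the integral (use parity and integration by parts as needed): b_8 = -1.

Final answer: -1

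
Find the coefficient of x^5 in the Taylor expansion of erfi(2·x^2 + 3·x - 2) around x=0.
Expand to order 5: erfi(2·x^2 + 3·x - 2) = 495·x^5·e^(4)/√(π) - 286·x^4·e^(4)/√(π) + 114·x^3·e^(4)/√(π) - 32·x^2·e^(4)/√(π) + 6·x·e^(4)/√(π) - erfi(2) + O(x^6).
The coefficient of x^5 is 495·e^(4)/√(π).

Final answer: 495·e^(4)/√(π)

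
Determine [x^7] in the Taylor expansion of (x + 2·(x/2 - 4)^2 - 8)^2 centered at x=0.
Expand to order 7: (x + 2·(x/2 - 4)^2 - 8)^2 = x^4/4 - 7·x^3 + 73·x^2 - 336·x + 576 + O(x^8).
The coefficient of x^7 is 0.

Final answer: 0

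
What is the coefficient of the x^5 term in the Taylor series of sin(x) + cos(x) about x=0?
Expand to order 5: sin(x) + cos(x) = x^5/120 + x^4/24 - x^3/6 - x^2/2 + x + 1 + O(x^6).
The coefficient of x^5 is 1/120.

Final answer: 1/120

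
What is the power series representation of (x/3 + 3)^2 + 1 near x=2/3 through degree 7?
922/81 + 58·(x - 2/3)/27 + (x - 2/3)^2/9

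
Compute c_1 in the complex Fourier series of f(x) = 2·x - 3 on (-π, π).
Compute the real Fourier coefficients first: a_1 = 0, b_1 = 4.
Then c_1 = (a_1 − i·b_1)/2 = -2·i.

Final answer: -2·i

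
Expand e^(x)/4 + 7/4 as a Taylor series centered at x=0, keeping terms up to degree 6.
x^6/2880 + x^5/480 + x^4/96 + x^3/24 + x^2/8 + x/4 + 2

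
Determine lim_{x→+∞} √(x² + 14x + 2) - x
This is an ∞ − ∞ indeterminate form.
Multiply and divide by the conjugate √(x²+14x + 2) + x; the x² terms cancel, leaving (14x + 2)/(√(x²+14x + 2)+x) → 14/2 = 7.
Limit = 7.

Final answer: 7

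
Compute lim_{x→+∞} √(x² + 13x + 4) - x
This is an ∞ − ∞ indeterminate form.
Multiply and divide by the conjugate √(x²+13x + 4) + x; the x² terms cancel, leaving (13x + 4)/(√(x²+13x + 4)+x) → 13/2.
Limit = 13/2.

Final answer: 13/2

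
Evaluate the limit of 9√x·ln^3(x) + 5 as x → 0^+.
The product is a 0·∞ indeterminate form at x → 0⁺.
Rewrite the product as 9·ln^3(x) / x^(-1/2) and apply L'Hôpital, or use the standard hierarchy x^(-1/2) ≫ |ln x|^3 as x → 0⁺.
The indeterminate product → 0, so the limit = 5.

Final answer: 5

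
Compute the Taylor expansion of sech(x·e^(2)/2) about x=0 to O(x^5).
5·x^4·e^(8)/384 - x^2·e^(4)/8 + 1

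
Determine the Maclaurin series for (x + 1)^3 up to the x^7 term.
x^3 + 3·x^2 + 3·x + 1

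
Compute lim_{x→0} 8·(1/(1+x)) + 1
Direct substitution at x = 0 gives 9.

Final answer: 9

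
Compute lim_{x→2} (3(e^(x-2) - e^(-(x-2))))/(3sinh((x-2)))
Both numerator and denominator → 0 as x → 2; this is a 0/0 indeterminate form.
Expand each to leading order near x = 2: numerator ~ 6·(x - 2), denominator ~ 3·(x - 2).
The limit of the ratio is 2.

Final answer: 2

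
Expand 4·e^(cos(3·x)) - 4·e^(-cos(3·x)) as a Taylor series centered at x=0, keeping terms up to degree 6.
x^6·(-2511·e/20 - 81·e^(-1)/20) + x^4·(-27·e^(-1) + 54·e) + x^2·(-18·e - 18·e^(-1)) - 4·e^(-1) + 4·e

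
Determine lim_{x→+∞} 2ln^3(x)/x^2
This is an ∞/∞ indeterminate form as x → +∞.
The polynomial denominator x^2 dominates the logarithmic numerator (any positive power of x ≫ ln^3(x) as x → ∞), so the quotient → 0.
Limit = 0.

Final answer: 0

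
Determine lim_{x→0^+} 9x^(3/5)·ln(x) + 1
The product is a 0·∞ indeterminate form at x → 0⁺.
Rewrite the product as 9·ln(x) / x^(-3/5) and apply L'Hôpital, or use the standard hierarchy x^(-3/5) ≫ |ln x| as x → 0⁺.
The indeterminate product → 0, so the limit = 1.

Final answer: 1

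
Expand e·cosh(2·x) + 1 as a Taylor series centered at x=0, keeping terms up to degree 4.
2·e·x^4/3 + 2·e·x^2 + 1 + e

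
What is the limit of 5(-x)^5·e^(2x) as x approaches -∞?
This is a 0·∞ indeterminate form at x → -∞.
Rewrite the product as 5(-x)^5 / e^(-2x) (an ∞/∞ form) and apply L'Hôpital, or use the standard hierarchy e^(2|x|) ≫ |(-x)^5| as x → -∞.
The indeterminate product → 0, so the limit = 0.

Final answer: 0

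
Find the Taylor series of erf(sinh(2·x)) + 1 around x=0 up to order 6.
-56·x^5/(15·√(π)) - 8·x^3/(3·√(π)) + 4·x/√(π) + 1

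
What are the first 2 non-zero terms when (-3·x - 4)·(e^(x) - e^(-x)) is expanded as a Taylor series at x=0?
-6·x^2 - 8·x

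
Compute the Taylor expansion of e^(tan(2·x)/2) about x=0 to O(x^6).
337·x^5/120 + 11·x^4/8 + 3·x^3/2 + x^2/2 + x + 1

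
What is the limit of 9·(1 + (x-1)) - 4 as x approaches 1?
Direct substitution at x = 1 gives 5.

Final answer: 5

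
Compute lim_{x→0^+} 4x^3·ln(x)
This is a 0·∞ indeterminate form at x → 0⁺.
Rewrite the product as 4·ln(x) / x^(-3) and apply L'Hôpital, or use the standard hierarchy x^(-3) ≫ |ln x| as x → 0⁺.
The indeterminate product → 0, so the limit = 0.

Final answer: 0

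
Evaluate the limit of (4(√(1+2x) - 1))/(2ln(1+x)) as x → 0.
Both numerator and denominator → 0 as x → 0; this is a 0/0 indeterminate form.
Expand each to leading order near x = 0: numerator ~ 4·x, denominator ~ 2·x.
The limit of the ratio is 2.

Final answer: 2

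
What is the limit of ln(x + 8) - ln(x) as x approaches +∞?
This is an ∞ − ∞ indeterminate form.
Combine the logarithms: ln(x+8) − ln(x) = ln((x+8)/(x)) = ln(1 + 8/(x)) → ln(1) = 0.
Limit = 0.

Final answer: 0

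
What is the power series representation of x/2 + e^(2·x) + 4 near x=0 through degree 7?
8·x^7/315 + 4·x^6/45 + 4·x^5/15 + 2·x^4/3 + 4·x^3/3 + 2·x^2 + 5·x/2 + 5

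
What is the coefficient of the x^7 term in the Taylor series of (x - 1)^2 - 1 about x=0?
Expand to order 7: (x - 1)^2 - 1 = x^2 - 2·x + O(x^8).
The coefficient of x^7 is 0.

Final answer: 0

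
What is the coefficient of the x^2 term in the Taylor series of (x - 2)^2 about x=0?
Expand to order 2: (x - 2)^2 = x^2 - 4·x + 4 + O(x^3).
The coefficient of x^2 is 1.

Final answer: 1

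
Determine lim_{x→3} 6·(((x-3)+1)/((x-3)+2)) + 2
Direct substitution at x = 3 gives 5.

Final answer: 5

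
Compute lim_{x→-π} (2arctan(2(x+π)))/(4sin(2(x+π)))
Both numerator and denominator → 0 as x → -π; this is a 0/0 indeterminate form.
Expand each to leading order near x = -π: numerator ~ 4·(x + π), denominator ~ 8·(x + π).
The limit of the ratio is 1/2.

Final answer: 1/2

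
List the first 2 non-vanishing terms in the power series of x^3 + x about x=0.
x^3 + x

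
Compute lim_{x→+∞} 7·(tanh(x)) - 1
Evaluate the dominant behaviour as x → +∞; each term tends to a finite value or vanishes.
Limit = 6.

Final answer: 6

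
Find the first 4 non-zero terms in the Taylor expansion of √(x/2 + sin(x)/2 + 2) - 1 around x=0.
-5·√(2)·x^3/384 - √(2)·x^2/32 + √(2)·x/4 - 1 + √(2)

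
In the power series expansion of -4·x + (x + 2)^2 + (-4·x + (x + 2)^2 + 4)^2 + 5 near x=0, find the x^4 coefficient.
Expand to order 4: -4·x + (x + 2)^2 + (-4·x + (x + 2)^2 + 4)^2 + 5 = x^4 + 17·x^2 + 73 + O(x^5).
The coefficient of x^4 is 1.

Final answer: 1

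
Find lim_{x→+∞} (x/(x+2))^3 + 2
As x → +∞: x/(x+2) = 1/(1 + 2/x) → 1, and the 3rd power of a limit-1 base also → 1; with the additive constant, 1 + 2 = 3.
Limit = 3.

Final answer: 3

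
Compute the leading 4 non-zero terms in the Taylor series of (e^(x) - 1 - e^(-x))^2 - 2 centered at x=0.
-2·x^3/3 + 4·x^2 - 4·x - 1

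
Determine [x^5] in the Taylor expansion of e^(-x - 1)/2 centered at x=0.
Expand to order 5: e^(-x - 1)/2 = -x^5·e^(-1)/240 + x^4·e^(-1)/48 - x^3·e^(-1)/12 + x^2·e^(-1)/4 - x·e^(-1)/2 + e^(-1)/2 + O(x^6).
The coefficient of x^5 is -e^(-1)/240.

Final answer: -e^(-1)/240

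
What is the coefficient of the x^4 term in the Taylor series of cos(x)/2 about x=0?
Expand to order 4: cos(x)/2 = x^4/48 - x^2/4 + 1/2 + O(x^5).
The coefficient of x^4 is 1/48.

Final answer: 1/48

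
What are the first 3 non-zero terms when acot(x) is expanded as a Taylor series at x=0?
x^3/3 - x + π/2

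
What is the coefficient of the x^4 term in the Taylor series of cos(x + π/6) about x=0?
Expand to order 4: cos(x + π/6) = √(3)·x^4/48 + x^3/12 - √(3)·x^2/4 - x/2 + √(3)/2 + O(x^5).
The coefficient of x^4 is √(3)/48.

Final answer: √(3)/48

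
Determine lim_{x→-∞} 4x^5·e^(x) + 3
The product is a 0·∞ indeterminate form at x → -∞.
Rewrite the product as 4x^5 / e^(-x) (an ∞/∞ form) and apply L'Hôpital, or use the standard hierarchy e^(|x|) ≫ |x^5| as x → -∞.
The indeterminate product → 0, so the limit = 3.

Final answer: 3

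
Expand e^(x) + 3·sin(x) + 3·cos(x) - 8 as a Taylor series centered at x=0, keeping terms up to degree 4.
x^4/6 - x^3/3 - x^2 + 4·x - 4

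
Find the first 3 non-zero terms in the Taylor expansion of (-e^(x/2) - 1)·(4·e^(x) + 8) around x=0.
-15·x^2/2 - 14·x - 24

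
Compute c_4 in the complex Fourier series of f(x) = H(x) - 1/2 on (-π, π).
Compute the real Fourier coefficients first: a_4 = 0, b_4 = 0.
Then c_4 = (a_4 − i·b_4)/2 = 0.

Final answer: 0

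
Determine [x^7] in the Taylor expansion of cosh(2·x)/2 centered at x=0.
Expand to order 7: cosh(2·x)/2 = 2·x^6/45 + x^4/3 + x^2 + 1/2 + O(x^8).
The coefficient of x^7 is 0.

Final answer: 0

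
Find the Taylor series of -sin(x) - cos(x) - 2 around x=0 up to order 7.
x^7/5040 + x^6/720 - x^5/120 - x^4/24 + x^3/6 + x^2/2 - x - 3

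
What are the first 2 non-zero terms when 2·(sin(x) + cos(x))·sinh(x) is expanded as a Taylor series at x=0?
2·x^2 + 2·x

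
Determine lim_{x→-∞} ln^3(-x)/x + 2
The quotient is an ∞/∞ indeterminate form as x → -∞.
Compare growth rates of the dominant terms (exponentials ≫ polynomials ≫ logarithms), or apply L'Hôpital's rule; the quotient → 0.
Adding the constant: 0 + 2 = 2. Limit = 2.

Final answer: 2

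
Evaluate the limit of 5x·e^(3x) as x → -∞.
This is a 0·∞ indeterminate form at x → -∞.
Rewrite the product as 5x / e^(-3x) (an ∞/∞ form) and apply L'Hôpital, or use the standard hierarchy e^(3|x|) ≫ |x| as x → -∞.
The indeterminate product → 0, so the limit = 0.

Final answer: 0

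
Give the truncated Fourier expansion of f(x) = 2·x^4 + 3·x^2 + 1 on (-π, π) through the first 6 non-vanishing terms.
(84 - 16·π^2)·cos(x) + (-3 + 4·π^2)·cos(2·x) + (-16·π^2/9 - 4/27)·cos(3·x) + (3/8 + π^2)·cos(4·x) + (-16·π^2/25 - 204/625)·cos(5·x) + 1 + π^2 + 2·π^4/5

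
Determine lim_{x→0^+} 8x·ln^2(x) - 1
The product is a 0·∞ indeterminate form at x → 0⁺.
Rewrite the product as 8·ln^2(x) / x^(-1) and apply L'Hôpital, or use the standard hierarchy x^(-1) ≫ |ln x|^2 as x → 0⁺.
The indeterminate product → 0, so the limit = -1.

Final answer: -1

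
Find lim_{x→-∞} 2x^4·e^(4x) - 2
The product is a 0·∞ indeterminate form at x → -∞.
Rewrite the product as 2x^4 / e^(-4x) (an ∞/∞ form) and apply L'Hôpital, or use the standard hierarchy e^(4|x|) ≫ |x^4| as x → -∞.
The indeterminate product → 0, so the limit = -2.

Final answer: -2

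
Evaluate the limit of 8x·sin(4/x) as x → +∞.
As x → +∞: let u = 4/x → 0⁺; then 8·x·sin(4/x) = 8·4·sin(u)/u → 8·4·1 = 32.
Limit = 32.

Final answer: 32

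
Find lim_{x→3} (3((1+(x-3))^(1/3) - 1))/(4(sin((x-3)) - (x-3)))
Both numerator and denominator → 0 as x → 3; this is a 0/0 indeterminate form.
Expand each to leading order near x = 3: numerator ~ (x - 3), denominator ~ -2·(x - 3)^3/3.
The limit of the ratio is -∞.

Final answer: -∞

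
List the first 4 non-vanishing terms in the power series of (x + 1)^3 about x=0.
x^3 + 3·x^2 + 3·x + 1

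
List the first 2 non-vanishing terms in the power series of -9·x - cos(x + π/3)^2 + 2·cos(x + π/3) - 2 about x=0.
x·(-9 - √(3)/2) - 5/4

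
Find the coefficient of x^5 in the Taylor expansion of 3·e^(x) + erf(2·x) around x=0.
Expand to order 5: 3·e^(x) + erf(2·x) = x^5·(1/40 + 32/(5·√(π))) + x^4/8 + x^3·(1/2 - 16/(3·√(π))) + 3·x^2/2 + x·(4/√(π) + 3) + 3 + O(x^6).
The coefficient of x^5 is 1/40 + 32/(5·√(π)).

Final answer: 1/40 + 32/(5·√(π))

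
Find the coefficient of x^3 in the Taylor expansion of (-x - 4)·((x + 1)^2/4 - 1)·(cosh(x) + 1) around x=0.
Expand to order 3: (-x - 4)·((x + 1)^2/4 - 1)·(cosh(x) + 1) = -9·x^3/8 - 3·x^2/2 - 5·x/2 + 6 + O(x^4).
The coefficient of x^3 is -9/8.

Final answer: -9/8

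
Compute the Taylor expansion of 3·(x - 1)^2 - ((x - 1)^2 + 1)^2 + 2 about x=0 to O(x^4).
4·x^3 - 5·x^2 + 2·x + 1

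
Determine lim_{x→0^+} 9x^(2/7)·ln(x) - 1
The product is a 0·∞ indeterminate form at x → 0⁺.
Rewrite the product as 9·ln(x) / x^(-2/7) and apply L'Hôpital, or use the standard hierarchy x^(-2/7) ≫ |ln x| as x → 0⁺.
The indeterminate product → 0, so the limit = -1.

Final answer: -1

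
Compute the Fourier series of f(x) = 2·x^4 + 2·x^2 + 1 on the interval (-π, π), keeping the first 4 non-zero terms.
(88 - 16·π^2)·cos(x) + (-4 + 4·π^2)·cos(2·x) + (8/27 - 16·π^2/9)·cos(3·x) + 1 + 2·π^2/3 + 2·π^4/5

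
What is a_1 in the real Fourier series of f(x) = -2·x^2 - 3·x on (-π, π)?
a_1 = (1/π) ∫_{-π}^{π} f(x)·cos(1x) dx.
Evaluate the integral (use parity and integration by parts as needed): a_1 = 8.

Final answer: 8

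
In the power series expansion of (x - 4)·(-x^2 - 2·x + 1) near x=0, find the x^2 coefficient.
Expand to order 2: (x - 4)·(-x^2 - 2·x + 1) = 2·x^2 + 9·x - 4 + O(x^3).
The coefficient of x^2 is 2.

Final answer: 2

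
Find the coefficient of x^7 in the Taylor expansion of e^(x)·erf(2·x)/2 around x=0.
Expand to order 7: e^(x)·erf(2·x)/2 = -1307·x^7/(840·√(π)) + 499·x^6/(180·√(π)) + 39·x^5/(20·√(π)) - 7·x^4/(3·√(π)) - 5·x^3/(3·√(π)) + 2·x^2/√(π) + 2·x/√(π) + O(x^8).
The coefficient of x^7 is -1307/(840·√(π)).

Final answer: -1307/(840·√(π))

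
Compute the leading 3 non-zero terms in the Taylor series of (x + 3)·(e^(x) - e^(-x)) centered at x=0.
x^3 + 2·x^2 + 6·x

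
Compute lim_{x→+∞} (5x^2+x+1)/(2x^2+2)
This is an ∞/∞ indeterminate form as x → +∞.
Divide numerator and denominator by x^2 and let the lower-order terms vanish; the leading terms give 5/2.
Limit = 5/2.

Final answer: 5/2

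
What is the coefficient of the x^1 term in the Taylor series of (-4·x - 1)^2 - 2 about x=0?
Expand to order 1: (-4·x - 1)^2 - 2 = 8·x - 1 + O(x^2).
The coefficient of x^1 is 8.

Final answer: 8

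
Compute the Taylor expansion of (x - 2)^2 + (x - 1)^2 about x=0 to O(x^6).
2·x^2 - 6·x + 5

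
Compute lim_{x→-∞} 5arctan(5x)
Evaluate the dominant behaviour as x → -∞; each term tends to a finite value or vanishes.
Limit = -5·π/2.

Final answer: -5·π/2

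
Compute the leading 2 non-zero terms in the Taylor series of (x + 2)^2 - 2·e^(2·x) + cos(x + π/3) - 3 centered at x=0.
-√(3)·x/2 - 1/2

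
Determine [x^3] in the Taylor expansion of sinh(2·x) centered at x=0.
Expand to order 3: sinh(2·x) = 4·x^3/3 + 2·x + O(x^4).
The coefficient of x^3 is 4/3.

Final answer: 4/3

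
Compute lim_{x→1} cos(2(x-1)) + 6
Direct substitution at x = 1 gives 7.

Final answer: 7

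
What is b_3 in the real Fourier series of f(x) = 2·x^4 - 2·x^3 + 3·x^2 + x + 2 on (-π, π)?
b_3 = (1/π) ∫_{-π}^{π} f(x)·sin(3x) dx.
Evaluate the integral (use parity and integration by parts as needed): b_3 = 14/9 - 4·π^2/3.

Final answer: 14/9 - 4·π^2/3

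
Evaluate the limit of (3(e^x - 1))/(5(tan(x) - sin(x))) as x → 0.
Both numerator and denominator → 0 as x → 0; this is a 0/0 indeterminate form.
Expand each to leading order near x = 0: numerator ~ 3·x, denominator ~ 5·x^3/2.
The limit of the ratio is ∞.

Final answer: ∞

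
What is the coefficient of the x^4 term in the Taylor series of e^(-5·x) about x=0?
Expand to order 4: e^(-5·x) = 625·x^4/24 - 125·x^3/6 + 25·x^2/2 - 5·x + 1 + O(x^5).
The coefficient of x^4 is 625/24.

Final answer: 625/24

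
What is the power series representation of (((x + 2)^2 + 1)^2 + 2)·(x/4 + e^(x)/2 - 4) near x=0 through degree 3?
15·x^3/4 - 217·x^2/4 - 479·x/4 - 189/2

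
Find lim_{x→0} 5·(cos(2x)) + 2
Direct substitution at x = 0 gives 7.

Final answer: 7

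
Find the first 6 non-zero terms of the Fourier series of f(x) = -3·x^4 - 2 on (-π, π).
(-144 + 24·π^2)·cos(x) + (9 - 6·π^2)·cos(2·x) + (-16/9 + 8·π^2/3)·cos(3·x) + (9/16 - 3·π^2/2)·cos(4·x) + (-144/625 + 24·π^2/25)·cos(5·x) - 3·π^4/5 - 2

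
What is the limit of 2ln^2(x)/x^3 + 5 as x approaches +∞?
The quotient is an ∞/∞ indeterminate form as x → +∞.
The polynomial denominator x^3 dominates the logarithmic numerator (any positive power of x ≫ ln^2(x) as x → ∞), so the quotient → 0.
Adding the constant: 0 + 5 = 5. Limit = 5.

Final answer: 5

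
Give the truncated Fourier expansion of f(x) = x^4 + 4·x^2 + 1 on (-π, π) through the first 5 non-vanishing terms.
(32 - 8·π^2)·cos(x) + (1 + 2·π^2)·cos(2·x) + (-8·π^2/9 - 32/27)·cos(3·x) + (13/16 + π^2/2)·cos(4·x) + 1 + 4·π^2/3 + π^4/5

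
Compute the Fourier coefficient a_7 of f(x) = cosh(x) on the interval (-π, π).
a_7 = (1/π) ∫_{-π}^{π} f(x)·cos(7x) dx.
Evaluate the integral (use parity and integration by parts as needed): a_7 = -sinh(π)/(25·π).

Final answer: -sinh(π)/(25·π)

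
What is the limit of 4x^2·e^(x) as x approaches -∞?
This is a 0·∞ indeterminate form at x → -∞.
Rewrite the product as 4x^2 / e^(-x) (an ∞/∞ form) and apply L'Hôpital, or use the standard hierarchy e^(|x|) ≫ |x^2| as x → -∞.
The indeterminate product → 0, so the limit = 0.

Final answer: 0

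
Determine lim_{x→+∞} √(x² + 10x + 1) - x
As x → +∞: multiply by the conjugate to get (10x+1)/(√(x²+10x+1)+x); the denominator ~ 2x, so the limit is 10/2 = 5.
Limit = 5.

Final answer: 5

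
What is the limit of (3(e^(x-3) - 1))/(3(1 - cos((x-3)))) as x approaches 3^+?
Both numerator and denominator → 0 as x → 3^+; this is a 0/0 indeterminate form.
Expand each to leading order near x = 3: numerator ~ 3·(x - 3), denominator ~ 3·(x - 3)^2/2.
The limit of the ratio is ∞.

Final answer: ∞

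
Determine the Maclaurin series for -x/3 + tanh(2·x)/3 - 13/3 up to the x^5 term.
64·x^5/45 - 8·x^3/9 + x/3 - 13/3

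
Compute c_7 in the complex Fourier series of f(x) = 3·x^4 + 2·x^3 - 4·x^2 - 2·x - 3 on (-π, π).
Compute the real Fourier coefficients first: a_7 = 928/2401 - 24·π^2/49, b_7 = -220/343 + 4·π^2/7.
Then c_7 = (a_7 − i·b_7)/2 = -12·π^2/49 + 464/2401 - 2·i·π^2/7 + 110·i/343.

Final answer: -12·π^2/49 + 464/2401 - 2·i·π^2/7 + 110·i/343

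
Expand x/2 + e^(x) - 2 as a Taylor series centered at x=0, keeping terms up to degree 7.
x^7/5040 + x^6/720 + x^5/120 + x^4/24 + x^3/6 + x^2/2 + 3·x/2 - 1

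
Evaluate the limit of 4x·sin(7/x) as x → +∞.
As x → +∞: let u = 7/x → 0⁺; then 4·x·sin(7/x) = 4·7·sin(u)/u → 4·7·1 = 28.
Limit = 28.

Final answer: 28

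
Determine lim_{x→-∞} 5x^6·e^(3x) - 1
The product is a 0·∞ indeterminate form at x → -∞.
Rewrite the product as 5x^6 / e^(-3x) (an ∞/∞ form) and apply L'Hôpital, or use the standard hierarchy e^(3|x|) ≫ |x^6| as x → -∞.
The indeterminate product → 0, so the limit = -1.

Final answer: -1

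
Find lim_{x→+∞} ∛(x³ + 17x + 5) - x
This is an ∞ − ∞ indeterminate form.
Multiply by (A² + AB + B²)/(A² + AB + B²) where A = ∛(x³+17x + 5), B = x to use A³ − B³ = (A−B)(A²+AB+B²); the x³ terms cancel, leaving (17x + 5)/(A²+AB+B²) with denominator ~ 3x², so the limit is 0.
Limit = 0.

Final answer: 0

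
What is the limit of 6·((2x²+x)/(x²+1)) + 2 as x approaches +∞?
Evaluate the dominant behaviour as x → +∞; each term tends to a finite value or vanishes.
Limit = 14.

Final answer: 14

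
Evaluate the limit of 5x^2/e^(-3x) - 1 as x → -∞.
The quotient is an ∞/∞ indeterminate form as x → -∞.
Compare growth rates of the dominant terms (exponentials ≫ polynomials ≫ logarithms), or apply L'Hôpital's rule; the quotient → 0.
Adding the constant: 0 - 1 = -1. Limit = -1.

Final answer: -1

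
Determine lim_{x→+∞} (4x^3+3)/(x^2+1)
This is an ∞/∞ indeterminate form as x → +∞.
Divide numerator and denominator by x^3 and let the lower-order terms vanish; the numerator's degree 3 exceeds the denominator's degree 2, so the quotient diverges.
Limit = ∞.

Final answer: ∞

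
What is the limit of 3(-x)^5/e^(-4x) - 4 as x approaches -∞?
The quotient is an ∞/∞ indeterminate form as x → -∞.
Compare growth rates of the dominant terms (exponentials ≫ polynomials ≫ logarithms), or apply L'Hôpital's rule; the quotient → 0.
Adding the constant: 0 - 4 = -4. Limit = -4.

Final answer: -4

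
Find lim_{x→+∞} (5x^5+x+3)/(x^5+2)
This is an ∞/∞ indeterminate form as x → +∞.
Divide numerator and denominator by x^5 and let the lower-order terms vanish; the leading terms give 5/1 = 5.
Limit = 5.

Final answer: 5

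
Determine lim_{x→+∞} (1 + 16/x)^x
As x → +∞: this is the defining limit (1 + 16/x)^x → e^16.
Limit = e^(16).

Final answer: e^(16)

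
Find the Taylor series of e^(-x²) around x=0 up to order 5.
x^4/2 - x^2 + 1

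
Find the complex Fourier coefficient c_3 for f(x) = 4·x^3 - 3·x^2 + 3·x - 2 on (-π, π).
Compute the real Fourier coefficients first: a_3 = 4/3, b_3 = 2/9 + 8·π^2/3.
Then c_3 = (a_3 − i·b_3)/2 = 2/3 - 4·i·π^2/3 - i/9.

Final answer: 2/3 - 4·i·π^2/3 - i/9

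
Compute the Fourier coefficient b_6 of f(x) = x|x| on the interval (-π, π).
b_6 = (1/π) ∫_{-π}^{π} f(x)·sin(6x) dx.
Evaluate the integral (use parity and integration by parts as needed): b_6 = -π/3.

Final answer: -π/3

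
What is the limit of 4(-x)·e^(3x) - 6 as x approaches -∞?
The product is a 0·∞ indeterminate form at x → -∞.
Rewrite the product as 4(-x) / e^(-3x) (an ∞/∞ form) and apply L'Hôpital, or use the standard hierarchy e^(3|x|) ≫ |(-x)| as x → -∞.
The indeterminate product → 0, so the limit = -6.

Final answer: -6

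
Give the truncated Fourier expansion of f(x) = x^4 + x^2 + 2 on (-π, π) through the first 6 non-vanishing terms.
(44 - 8·π^2)·cos(x) + (-2 + 2·π^2)·cos(2·x) + (4/27 - 8·π^2/9)·cos(3·x) + (1/16 + π^2/2)·cos(4·x) + (-8·π^2/25 - 52/625)·cos(5·x) + 2 + π^2/3 + π^4/5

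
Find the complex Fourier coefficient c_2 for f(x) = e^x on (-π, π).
Compute the real Fourier coefficients first: a_2 = (-1 + e^(2·π))·e^(-π)/(5·π), b_2 = (2 - 2·e^(2·π))·e^(-π)/(5·π).
Then c_2 = (a_2 − i·b_2)/2 = -e^(-π)/(10·π) + e^(π)/(10·π) - i·e^(-π)/(5·π) + i·e^(π)/(5·π).

Final answer: -e^(-π)/(10·π) + e^(π)/(10·π) - i·e^(-π)/(5·π) + i·e^(π)/(5·π)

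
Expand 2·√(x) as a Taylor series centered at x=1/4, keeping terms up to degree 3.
1 + 2·(x - 1/4) - 2·(x - 1/4)^2 + 4·(x - 1/4)^3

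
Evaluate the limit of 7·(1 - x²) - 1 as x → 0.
Direct substitution at x = 0 gives 6.

Final answer: 6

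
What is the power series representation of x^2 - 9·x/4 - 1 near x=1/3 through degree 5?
-59/36 - 19·(x - 1/3)/12 + (x - 1/3)^2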